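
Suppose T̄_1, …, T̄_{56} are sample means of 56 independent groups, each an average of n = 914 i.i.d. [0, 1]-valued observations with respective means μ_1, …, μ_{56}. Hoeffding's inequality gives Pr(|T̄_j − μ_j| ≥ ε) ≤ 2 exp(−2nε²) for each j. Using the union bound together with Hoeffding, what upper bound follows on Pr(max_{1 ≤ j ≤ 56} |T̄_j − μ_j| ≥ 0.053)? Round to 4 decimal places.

Per-experiment Hoeffding bound: 2·exp(−2·914·0.053²) = 2·exp(−5.13485) = 0.011776.
Union bound over 56 events: 56·0.011776 = 0.65945.

0.6594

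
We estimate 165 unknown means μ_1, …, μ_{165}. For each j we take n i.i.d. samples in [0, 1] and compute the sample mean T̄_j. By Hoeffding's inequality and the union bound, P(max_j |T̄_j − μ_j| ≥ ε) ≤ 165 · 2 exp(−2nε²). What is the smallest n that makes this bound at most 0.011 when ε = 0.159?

Need 2·165·exp(−2nε²) ≤ 0.011, i.e. exp(−2nε²) ≤ 0.011/330.
So 2nε² ≥ ln(330/0.011) = 10.308953.
Hence n ≥ 10.308953/(2·0.159²) = 203.887.
The smallest integer n is 204.

204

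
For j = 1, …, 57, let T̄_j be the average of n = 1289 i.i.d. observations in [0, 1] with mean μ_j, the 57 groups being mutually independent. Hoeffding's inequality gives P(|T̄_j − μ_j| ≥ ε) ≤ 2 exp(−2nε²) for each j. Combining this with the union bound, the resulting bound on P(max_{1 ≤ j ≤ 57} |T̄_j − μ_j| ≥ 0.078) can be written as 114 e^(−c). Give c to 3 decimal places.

15.685

Union bound over the 57 events: P(max_{1 ≤ j ≤ 57} |T̄_j − μ_j| ≥ 0.078) ≤ 57·2·exp(−2nε²) = 114 exp(−2·1289·0.078²).
So c = 2·1289·0.078² = 15.6846.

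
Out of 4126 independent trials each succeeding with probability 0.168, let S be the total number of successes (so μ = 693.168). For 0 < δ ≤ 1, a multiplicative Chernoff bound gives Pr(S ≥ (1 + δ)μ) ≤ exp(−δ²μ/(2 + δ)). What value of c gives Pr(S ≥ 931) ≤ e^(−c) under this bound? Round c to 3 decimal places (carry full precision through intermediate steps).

34.826

Write 931 = (1 + δ)μ, so δ = 931/693.168 − 1 = 0.3431087…
Then the exponent is δ²μ/(2 + δ) = (931 − μ)² / (μ·(2 + δ)) = 34.826484.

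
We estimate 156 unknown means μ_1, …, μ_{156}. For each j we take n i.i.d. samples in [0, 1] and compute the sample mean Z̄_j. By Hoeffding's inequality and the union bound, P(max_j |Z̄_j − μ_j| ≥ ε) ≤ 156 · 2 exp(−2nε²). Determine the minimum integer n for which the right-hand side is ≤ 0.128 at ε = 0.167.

Need 2·156·exp(−2nε²) ≤ 0.128, i.e. exp(−2nε²) ≤ 0.128/312.
So 2nε² ≥ ln(312/0.128) = 7.798728.
Hence n ≥ 7.798728/(2·0.167²) = 139.817.
The smallest integer n is 140.

140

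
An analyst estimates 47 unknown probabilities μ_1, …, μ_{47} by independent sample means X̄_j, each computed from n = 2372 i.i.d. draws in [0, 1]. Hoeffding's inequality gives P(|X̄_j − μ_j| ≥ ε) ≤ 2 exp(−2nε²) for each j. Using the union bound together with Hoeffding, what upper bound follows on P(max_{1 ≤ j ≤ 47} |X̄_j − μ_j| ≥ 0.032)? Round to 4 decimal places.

0.7301

Per-experiment Hoeffding bound: 2·exp(−2·2372·0.032²) = 2·exp(−4.85786) = 0.015534.
Union bound over 47 events: 47·0.015534 = 0.73011.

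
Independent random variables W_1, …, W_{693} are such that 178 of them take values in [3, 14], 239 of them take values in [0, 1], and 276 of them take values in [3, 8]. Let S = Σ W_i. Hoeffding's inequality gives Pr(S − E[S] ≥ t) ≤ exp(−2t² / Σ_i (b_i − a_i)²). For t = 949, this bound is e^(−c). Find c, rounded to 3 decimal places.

Σ(b_i − a_i)² = 178·11² + 239·1² + 276·5² = 28677.
c = 2t² / 28677 = 2·949² / 28677 = 62.8100.

62.810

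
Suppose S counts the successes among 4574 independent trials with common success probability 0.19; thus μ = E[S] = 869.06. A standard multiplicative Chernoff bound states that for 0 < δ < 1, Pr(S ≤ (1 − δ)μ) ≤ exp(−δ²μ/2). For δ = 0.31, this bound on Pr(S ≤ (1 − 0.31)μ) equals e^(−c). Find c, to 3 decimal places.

c = δ²μ/2 = 0.31²·869.06/2 = 41.7583.

41.758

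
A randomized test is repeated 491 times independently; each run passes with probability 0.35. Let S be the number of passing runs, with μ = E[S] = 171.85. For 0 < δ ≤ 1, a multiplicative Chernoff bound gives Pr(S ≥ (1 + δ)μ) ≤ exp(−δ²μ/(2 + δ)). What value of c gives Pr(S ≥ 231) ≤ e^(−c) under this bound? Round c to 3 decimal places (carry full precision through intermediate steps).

8.685

Write 231 = (1 + δ)μ, so δ = 231/171.85 − 1 = 0.3441955…
Then the exponent is δ²μ/(2 + δ) = (231 − μ)² / (μ·(2 + δ)) = 8.684926.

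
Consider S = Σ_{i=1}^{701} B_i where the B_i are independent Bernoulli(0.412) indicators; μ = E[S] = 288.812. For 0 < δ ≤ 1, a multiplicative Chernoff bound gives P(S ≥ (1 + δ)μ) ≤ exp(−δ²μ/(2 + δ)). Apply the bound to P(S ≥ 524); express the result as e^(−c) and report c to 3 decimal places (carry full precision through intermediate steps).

68.052

Write 524 = (1 + δ)μ, so δ = 524/288.812 − 1 = 0.814329…
Then the exponent is δ²μ/(2 + δ) = (524 − μ)² / (μ·(2 + δ)) = 68.051893.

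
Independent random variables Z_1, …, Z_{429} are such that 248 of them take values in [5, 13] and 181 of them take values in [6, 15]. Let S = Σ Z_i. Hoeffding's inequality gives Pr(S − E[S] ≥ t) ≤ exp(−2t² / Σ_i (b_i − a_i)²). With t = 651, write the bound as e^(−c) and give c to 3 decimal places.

27.760

Σ(b_i − a_i)² = 248·8² + 181·9² = 30533.
c = 2t² / 30533 = 2·651² / 30533 = 27.7602.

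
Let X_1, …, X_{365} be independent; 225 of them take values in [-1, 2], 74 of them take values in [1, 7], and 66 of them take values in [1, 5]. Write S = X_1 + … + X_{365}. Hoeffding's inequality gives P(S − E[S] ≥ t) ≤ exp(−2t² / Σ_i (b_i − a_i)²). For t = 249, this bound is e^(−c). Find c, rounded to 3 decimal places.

Σ(b_i − a_i)² = 225·3² + 74·6² + 66·4² = 5745.
c = 2t² / 5745 = 2·249² / 5745 = 21.5843.

21.584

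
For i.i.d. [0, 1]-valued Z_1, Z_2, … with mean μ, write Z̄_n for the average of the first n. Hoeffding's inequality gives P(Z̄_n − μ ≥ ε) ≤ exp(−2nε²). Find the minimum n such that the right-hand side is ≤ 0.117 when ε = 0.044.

555

Require exp(−2nε²) ≤ 0.117, i.e. 2nε² ≥ ln(1/0.117) = 2.145581.
So n ≥ 2.145581 / (2·0.044²) = 554.127.
The smallest integer n is 555.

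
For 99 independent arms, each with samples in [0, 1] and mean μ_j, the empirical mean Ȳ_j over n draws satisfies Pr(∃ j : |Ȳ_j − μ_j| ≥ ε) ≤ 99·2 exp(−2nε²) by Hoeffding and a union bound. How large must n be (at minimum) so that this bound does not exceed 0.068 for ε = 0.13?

236

Need 2·99·exp(−2nε²) ≤ 0.068, i.e. exp(−2nε²) ≤ 0.068/198.
So 2nε² ≥ ln(198/0.068) = 7.976515.
Hence n ≥ 7.976515/(2·0.13²) = 235.992.
The smallest integer n is 236.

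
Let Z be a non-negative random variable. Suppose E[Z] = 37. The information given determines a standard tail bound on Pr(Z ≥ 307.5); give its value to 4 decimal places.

Only the mean of a non-negative variable is known, so Markov's inequality is the applicable tail bound.
Markov's inequality: for a non-negative random variable, Pr(Z ≥ a) ≤ E[Z]/a.
Here E[Z] = 37 and a = 307.5, so the bound is 37/307.5 = 0.1203.

0.1203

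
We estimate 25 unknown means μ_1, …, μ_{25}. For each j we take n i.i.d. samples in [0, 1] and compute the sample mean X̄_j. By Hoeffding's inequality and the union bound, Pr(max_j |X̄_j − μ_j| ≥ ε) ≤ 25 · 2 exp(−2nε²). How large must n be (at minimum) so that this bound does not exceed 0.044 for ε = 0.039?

2313

Need 2·25·exp(−2nε²) ≤ 0.044, i.e. exp(−2nε²) ≤ 0.044/50.
So 2nε² ≥ ln(50/0.044) = 7.035589.
Hence n ≥ 7.035589/(2·0.039²) = 2312.817.
The smallest integer n is 2313.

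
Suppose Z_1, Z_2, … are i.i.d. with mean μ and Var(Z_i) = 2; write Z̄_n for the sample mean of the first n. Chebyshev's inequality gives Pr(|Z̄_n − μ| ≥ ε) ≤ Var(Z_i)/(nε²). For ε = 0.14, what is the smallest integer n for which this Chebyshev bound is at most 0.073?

Require 2/(n·0.14²) ≤ 0.073, i.e. n ≥ 2/(0.073·0.14²) = 1397.819.
The smallest integer n is 1398.

1398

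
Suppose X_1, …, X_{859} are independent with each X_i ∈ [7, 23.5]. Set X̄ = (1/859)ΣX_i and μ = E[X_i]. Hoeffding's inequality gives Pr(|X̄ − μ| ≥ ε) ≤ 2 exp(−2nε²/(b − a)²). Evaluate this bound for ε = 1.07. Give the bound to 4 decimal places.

Exponent: 2nε²/(b − a)² = 2·859·1.07² / 16.5² = 7.22475.
Bound = 2·exp(−7.22475) = 0.00146.

0.0015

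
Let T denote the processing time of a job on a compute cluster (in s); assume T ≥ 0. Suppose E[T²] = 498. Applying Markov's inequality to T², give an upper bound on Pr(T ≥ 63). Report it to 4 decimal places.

Since T ≥ 0, the event {T ≥ 63} is the same as {T² ≥ 3969}.
Markov's inequality applied to T² gives Pr(T² ≥ 3969) ≤ E[T²]/3969 = 498/3969 = 0.1255.

0.1255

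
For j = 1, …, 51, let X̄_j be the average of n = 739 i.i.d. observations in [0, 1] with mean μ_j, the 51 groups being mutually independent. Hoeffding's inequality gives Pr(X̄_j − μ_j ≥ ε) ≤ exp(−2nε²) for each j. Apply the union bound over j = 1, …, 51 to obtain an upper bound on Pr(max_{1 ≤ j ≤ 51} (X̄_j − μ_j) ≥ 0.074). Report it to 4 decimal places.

Per-experiment Hoeffding bound: exp(−2·739·0.074²) = exp(−8.09353) = 0.00030551.
Union bound over 51 events: 51·0.00030551 = 0.01558.

0.0156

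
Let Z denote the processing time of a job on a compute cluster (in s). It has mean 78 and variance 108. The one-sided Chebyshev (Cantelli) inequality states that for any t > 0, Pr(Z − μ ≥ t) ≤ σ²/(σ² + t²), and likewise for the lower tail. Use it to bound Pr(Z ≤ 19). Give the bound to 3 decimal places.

0.030

Here σ² = 108 and t = 59, so σ² + t² = 3589.
Cantelli's bound: 108/3589 = 0.0301.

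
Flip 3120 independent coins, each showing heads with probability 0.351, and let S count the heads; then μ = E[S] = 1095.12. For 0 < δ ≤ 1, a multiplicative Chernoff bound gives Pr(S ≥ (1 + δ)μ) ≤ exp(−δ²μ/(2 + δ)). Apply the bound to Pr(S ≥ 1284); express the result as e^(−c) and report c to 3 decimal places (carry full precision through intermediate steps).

14.995

Write 1284 = (1 + δ)μ, so δ = 1284/1095.12 − 1 = 0.1724742…
Then the exponent is δ²μ/(2 + δ) = (1284 − μ)² / (μ·(2 + δ)) = 14.995315.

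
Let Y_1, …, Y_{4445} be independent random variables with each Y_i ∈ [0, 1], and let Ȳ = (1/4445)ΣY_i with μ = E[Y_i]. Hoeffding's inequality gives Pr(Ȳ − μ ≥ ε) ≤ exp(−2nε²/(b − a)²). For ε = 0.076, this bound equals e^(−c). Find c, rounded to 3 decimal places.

51.349

c = 2nε²/(b − a)² = 2·4445·0.076² / 1² = 51.3486.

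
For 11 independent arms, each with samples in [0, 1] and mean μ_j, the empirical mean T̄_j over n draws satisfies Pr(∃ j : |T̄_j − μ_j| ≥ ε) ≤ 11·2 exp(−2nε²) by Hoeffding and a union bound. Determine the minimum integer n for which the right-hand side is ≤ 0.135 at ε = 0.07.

520

Need 2·11·exp(−2nε²) ≤ 0.135, i.e. exp(−2nε²) ≤ 0.135/22.
So 2nε² ≥ ln(22/0.135) = 5.093523.
Hence n ≥ 5.093523/(2·0.07²) = 519.747.
The smallest integer n is 520.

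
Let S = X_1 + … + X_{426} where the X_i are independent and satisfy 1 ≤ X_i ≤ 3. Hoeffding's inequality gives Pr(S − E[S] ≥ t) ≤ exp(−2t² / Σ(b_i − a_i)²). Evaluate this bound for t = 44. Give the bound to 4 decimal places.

Σ(b_i − a_i)² = 426·(2)² = 1704.
Exponent = 2·44²/1704 = 2.2723.
Bound = exp(−2.2723) = 0.10307.

0.1031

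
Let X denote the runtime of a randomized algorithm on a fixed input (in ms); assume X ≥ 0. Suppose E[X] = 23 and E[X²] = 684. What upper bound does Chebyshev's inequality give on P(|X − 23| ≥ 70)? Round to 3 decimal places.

0.032

Var(X) = E[X²] − (E[X])² = 684 − 529 = 155.
Chebyshev's inequality: P(|X − μ| ≥ t) ≤ Var(X)/t² = 155/4900 = 0.0316.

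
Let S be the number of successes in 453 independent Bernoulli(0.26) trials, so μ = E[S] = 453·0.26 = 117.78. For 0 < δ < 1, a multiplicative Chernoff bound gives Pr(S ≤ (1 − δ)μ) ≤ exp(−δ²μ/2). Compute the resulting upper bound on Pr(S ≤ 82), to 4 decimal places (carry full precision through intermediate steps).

0.0044

Write 82 = (1 − δ)μ, so δ = 1 − 82/117.78 = 0.3037867…
Then the exponent is δ²μ/2 = (μ − 82)²/(2μ) = 5.434744.
Bound = exp(−5.434744) = 0.00436.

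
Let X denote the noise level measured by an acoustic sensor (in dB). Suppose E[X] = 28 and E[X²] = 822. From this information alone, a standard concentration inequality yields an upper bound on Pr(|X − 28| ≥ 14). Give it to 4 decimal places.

The first two moments determine the variance, so Chebyshev's inequality is the sharpest standard bound available.
Var(X) = E[X²] − (E[X])² = 822 − 784 = 38.
Chebyshev's inequality: Pr(|X − μ| ≥ t) ≤ Var(X)/t² = 38/196 = 0.1939.

0.1939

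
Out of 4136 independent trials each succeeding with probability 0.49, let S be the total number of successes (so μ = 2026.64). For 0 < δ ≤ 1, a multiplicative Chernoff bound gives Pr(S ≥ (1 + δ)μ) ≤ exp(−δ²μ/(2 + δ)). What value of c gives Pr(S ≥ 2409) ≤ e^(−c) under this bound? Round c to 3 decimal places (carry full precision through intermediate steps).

Write 2409 = (1 + δ)μ, so δ = 2409/2026.64 − 1 = 0.188667…
Then the exponent is δ²μ/(2 + δ) = (2409 − μ)² / (μ·(2 + δ)) = 32.960107.

32.960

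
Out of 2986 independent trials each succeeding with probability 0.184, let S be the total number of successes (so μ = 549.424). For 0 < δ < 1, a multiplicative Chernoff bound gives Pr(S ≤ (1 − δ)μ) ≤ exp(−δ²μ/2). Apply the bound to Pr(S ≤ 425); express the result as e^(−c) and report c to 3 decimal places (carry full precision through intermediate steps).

Write 425 = (1 − δ)μ, so δ = 1 − 425/549.424 = 0.2264626…
Then the exponent is δ²μ/2 = (μ − 425)²/(2μ) = 14.088693.

14.089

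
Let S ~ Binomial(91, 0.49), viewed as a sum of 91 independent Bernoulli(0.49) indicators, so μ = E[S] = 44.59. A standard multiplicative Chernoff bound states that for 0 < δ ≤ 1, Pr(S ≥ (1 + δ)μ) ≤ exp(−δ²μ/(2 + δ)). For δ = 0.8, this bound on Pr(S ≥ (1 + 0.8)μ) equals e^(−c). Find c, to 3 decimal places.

10.192

c = δ²μ/(2 + δ) = 0.8²·44.59/(2 + 0.8) = 10.1920.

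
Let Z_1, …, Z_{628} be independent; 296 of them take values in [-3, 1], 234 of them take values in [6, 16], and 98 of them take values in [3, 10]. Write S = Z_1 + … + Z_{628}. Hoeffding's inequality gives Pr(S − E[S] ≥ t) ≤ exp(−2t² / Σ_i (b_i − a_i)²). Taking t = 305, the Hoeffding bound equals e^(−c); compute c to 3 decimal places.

5.648

Σ(b_i − a_i)² = 296·4² + 234·10² + 98·7² = 32938.
c = 2t² / 32938 = 2·305² / 32938 = 5.6485.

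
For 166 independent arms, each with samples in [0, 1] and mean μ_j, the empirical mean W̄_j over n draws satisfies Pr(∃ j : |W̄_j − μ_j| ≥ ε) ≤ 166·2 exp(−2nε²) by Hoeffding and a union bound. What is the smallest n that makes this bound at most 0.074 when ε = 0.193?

113

Need 2·166·exp(−2nε²) ≤ 0.074, i.e. exp(−2nε²) ≤ 0.074/332.
So 2nε² ≥ ln(332/0.074) = 8.408825.
Hence n ≥ 8.408825/(2·0.193²) = 112.873.
The smallest integer n is 113.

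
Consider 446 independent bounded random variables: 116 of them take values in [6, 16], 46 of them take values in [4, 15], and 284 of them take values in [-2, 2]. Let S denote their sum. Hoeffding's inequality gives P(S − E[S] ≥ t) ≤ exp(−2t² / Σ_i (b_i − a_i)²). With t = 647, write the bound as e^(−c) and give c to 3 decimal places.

Σ(b_i − a_i)² = 116·10² + 46·11² + 284·4² = 21710.
c = 2t² / 21710 = 2·647² / 21710 = 38.5637.

38.564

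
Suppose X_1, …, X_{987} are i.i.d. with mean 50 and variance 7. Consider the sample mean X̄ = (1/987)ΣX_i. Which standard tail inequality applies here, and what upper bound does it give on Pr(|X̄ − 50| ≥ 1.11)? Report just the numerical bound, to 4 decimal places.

0.0058

With mean and variance of each term known, Chebyshev's inequality bounds the deviation of the sum (or sample mean).
Var(X̄) = Var(X_i)/n = 7/987 = 0.0070922.
Chebyshev: Pr(|X̄ − 50| ≥ 1.11) ≤ Var(X̄)/(1.11)² = 7/(987·1.11²) = 0.0058.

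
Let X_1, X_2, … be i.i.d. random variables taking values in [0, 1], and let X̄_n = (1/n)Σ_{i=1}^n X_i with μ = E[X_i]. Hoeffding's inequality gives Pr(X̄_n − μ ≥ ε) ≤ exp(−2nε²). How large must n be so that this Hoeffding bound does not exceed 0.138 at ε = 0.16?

39

Require exp(−2nε²) ≤ 0.138, i.e. 2nε² ≥ ln(1/0.138) = 1.980502.
So n ≥ 1.980502 / (2·0.16²) = 38.682.
The smallest integer n is 39.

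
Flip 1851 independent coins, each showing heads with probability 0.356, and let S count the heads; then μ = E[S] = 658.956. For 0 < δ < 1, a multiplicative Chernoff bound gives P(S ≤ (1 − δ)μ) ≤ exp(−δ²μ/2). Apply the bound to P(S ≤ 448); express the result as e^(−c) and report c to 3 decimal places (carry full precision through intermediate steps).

Write 448 = (1 − δ)μ, so δ = 1 − 448/658.956 = 0.3201367…
Then the exponent is δ²μ/2 = (μ − 448)²/(2μ) = 33.767379.

33.767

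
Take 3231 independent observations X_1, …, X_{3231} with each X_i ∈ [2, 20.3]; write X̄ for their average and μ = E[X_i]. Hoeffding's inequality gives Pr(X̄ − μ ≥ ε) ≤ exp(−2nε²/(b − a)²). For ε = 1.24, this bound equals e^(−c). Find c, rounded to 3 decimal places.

c = 2nε²/(b − a)² = 2·3231·1.24² / 18.3² = 29.6694.

29.669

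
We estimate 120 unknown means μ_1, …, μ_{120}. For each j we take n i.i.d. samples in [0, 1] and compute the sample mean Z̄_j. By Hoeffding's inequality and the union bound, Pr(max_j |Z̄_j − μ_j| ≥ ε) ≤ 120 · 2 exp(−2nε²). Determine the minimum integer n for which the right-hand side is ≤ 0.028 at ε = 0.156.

Need 2·120·exp(−2nε²) ≤ 0.028, i.e. exp(−2nε²) ≤ 0.028/240.
So 2nε² ≥ ln(240/0.028) = 9.056190.
Hence n ≥ 9.056190/(2·0.156²) = 186.066.
The smallest integer n is 187.

187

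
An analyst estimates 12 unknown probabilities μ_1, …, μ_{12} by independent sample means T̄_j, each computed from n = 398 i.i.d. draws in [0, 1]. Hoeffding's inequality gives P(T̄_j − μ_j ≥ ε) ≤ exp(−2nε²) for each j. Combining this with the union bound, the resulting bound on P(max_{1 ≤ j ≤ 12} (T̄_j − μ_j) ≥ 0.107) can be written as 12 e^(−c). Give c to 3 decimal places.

Union bound over the 12 events: P(max_{1 ≤ j ≤ 12} (T̄_j − μ_j) ≥ 0.107) ≤ 12·exp(−2nε²) = 12 exp(−2·398·0.107²).
So c = 2·398·0.107² = 9.1134.

9.113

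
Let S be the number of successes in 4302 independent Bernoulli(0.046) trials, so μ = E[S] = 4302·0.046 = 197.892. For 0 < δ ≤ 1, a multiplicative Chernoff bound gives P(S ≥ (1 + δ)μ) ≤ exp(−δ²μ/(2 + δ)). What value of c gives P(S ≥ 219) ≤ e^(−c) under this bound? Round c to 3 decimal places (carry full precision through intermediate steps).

Write 219 = (1 + δ)μ, so δ = 219/197.892 − 1 = 0.1066642…
Then the exponent is δ²μ/(2 + δ) = (219 − μ)² / (μ·(2 + δ)) = 1.068736.

1.069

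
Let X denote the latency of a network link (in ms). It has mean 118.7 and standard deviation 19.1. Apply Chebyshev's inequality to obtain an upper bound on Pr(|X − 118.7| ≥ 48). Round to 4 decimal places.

0.1583

Chebyshev: Pr(|X − μ| ≥ t) ≤ Var(X)/t².
Var(X) = σ² = 19.1² = 364.81.
Bound = 364.81 / 2304 = 0.1583.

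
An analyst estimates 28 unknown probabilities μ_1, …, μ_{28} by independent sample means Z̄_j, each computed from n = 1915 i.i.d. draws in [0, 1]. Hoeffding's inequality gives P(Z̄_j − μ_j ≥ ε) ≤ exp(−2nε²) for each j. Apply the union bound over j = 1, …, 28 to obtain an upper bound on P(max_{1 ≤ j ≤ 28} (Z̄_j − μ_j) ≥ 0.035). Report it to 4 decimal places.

Per-experiment Hoeffding bound: exp(−2·1915·0.035²) = exp(−4.69175) = 0.0091706.
Union bound over 28 events: 28·0.0091706 = 0.25678.

0.2568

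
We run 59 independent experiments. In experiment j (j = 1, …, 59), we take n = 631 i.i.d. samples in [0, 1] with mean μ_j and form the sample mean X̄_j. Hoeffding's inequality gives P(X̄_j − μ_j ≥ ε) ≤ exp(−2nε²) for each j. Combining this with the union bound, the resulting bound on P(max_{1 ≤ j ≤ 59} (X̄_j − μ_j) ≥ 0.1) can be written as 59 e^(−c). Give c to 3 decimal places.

12.620

Union bound over the 59 events: P(max_{1 ≤ j ≤ 59} (X̄_j − μ_j) ≥ 0.1) ≤ 59·exp(−2nε²) = 59 exp(−2·631·0.1²).
So c = 2·631·0.1² = 12.6200.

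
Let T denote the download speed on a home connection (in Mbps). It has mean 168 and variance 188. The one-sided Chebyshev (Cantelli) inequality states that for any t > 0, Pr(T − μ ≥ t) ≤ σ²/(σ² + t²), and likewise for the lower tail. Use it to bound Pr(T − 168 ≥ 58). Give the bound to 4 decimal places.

Here σ² = 188 and t = 58, so σ² + t² = 3552.
Cantelli's bound: 188/3552 = 0.0529.

0.0529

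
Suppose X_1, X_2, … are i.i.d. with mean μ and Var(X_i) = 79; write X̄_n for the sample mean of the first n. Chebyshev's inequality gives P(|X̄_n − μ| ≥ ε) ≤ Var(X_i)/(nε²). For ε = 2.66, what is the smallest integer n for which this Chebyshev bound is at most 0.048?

Require 79/(n·2.66²) ≤ 0.048, i.e. n ≥ 79/(0.048·2.66²) = 232.607.
The smallest integer n is 233.

233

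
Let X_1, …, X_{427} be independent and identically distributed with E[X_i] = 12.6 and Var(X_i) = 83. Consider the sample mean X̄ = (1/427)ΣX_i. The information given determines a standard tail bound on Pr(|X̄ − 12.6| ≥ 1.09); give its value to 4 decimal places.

0.1636

With mean and variance of each term known, Chebyshev's inequality bounds the deviation of the sum (or sample mean).
Var(X̄) = Var(X_i)/n = 83/427 = 0.19438.
Chebyshev: Pr(|X̄ − 12.6| ≥ 1.09) ≤ Var(X̄)/(1.09)² = 83/(427·1.09²) = 0.1636.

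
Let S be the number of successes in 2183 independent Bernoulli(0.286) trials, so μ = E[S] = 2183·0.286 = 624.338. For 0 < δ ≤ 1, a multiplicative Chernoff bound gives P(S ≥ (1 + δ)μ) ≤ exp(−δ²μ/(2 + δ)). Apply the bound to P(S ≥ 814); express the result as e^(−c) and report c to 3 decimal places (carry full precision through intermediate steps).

Write 814 = (1 + δ)μ, so δ = 814/624.338 − 1 = 0.303781…
Then the exponent is δ²μ/(2 + δ) = (814 − μ)² / (μ·(2 + δ)) = 25.009194.

25.009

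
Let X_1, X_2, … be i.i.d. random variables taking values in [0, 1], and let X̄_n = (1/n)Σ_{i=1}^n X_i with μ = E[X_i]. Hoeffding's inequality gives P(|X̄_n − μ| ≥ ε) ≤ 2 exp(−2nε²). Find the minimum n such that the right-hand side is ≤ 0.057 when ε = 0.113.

Require 2·exp(−2nε²) ≤ 0.057, i.e. 2nε² ≥ ln(2/0.057) = 3.557851.
So n ≥ 3.557851 / (2·0.113²) = 139.316.
The smallest integer n is 140.

140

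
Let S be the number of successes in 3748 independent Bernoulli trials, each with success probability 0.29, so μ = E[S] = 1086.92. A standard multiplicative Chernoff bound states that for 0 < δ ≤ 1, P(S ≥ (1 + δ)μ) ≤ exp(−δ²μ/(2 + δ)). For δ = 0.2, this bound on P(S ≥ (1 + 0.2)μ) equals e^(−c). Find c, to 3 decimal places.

c = δ²μ/(2 + δ) = 0.2²·1086.92/(2 + 0.2) = 19.7622.

19.762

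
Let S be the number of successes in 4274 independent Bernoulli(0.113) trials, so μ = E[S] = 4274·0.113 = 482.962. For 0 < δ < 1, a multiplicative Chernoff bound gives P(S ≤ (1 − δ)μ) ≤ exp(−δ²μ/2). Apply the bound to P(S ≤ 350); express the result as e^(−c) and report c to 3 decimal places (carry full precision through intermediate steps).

Write 350 = (1 − δ)μ, so δ = 1 − 350/482.962 = 0.2753053…
Then the exponent is δ²μ/2 = (μ − 350)²/(2μ) = 18.302572.

18.303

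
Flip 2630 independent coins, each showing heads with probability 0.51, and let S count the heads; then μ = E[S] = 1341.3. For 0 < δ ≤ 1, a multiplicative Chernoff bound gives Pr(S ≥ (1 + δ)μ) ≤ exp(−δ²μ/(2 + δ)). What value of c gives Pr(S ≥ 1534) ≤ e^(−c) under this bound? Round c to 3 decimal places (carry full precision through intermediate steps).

12.915

Write 1534 = (1 + δ)μ, so δ = 1534/1341.3 − 1 = 0.1436666…
Then the exponent is δ²μ/(2 + δ) = (1534 − μ)² / (μ·(2 + δ)) = 12.914579.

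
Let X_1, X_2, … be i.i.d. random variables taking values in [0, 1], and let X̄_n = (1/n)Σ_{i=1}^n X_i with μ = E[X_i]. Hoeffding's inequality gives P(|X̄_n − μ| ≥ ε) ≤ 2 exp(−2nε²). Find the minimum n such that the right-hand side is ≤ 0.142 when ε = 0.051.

Require 2·exp(−2nε²) ≤ 0.142, i.e. 2nε² ≥ ln(2/0.142) = 2.645075.
So n ≥ 2.645075 / (2·0.051²) = 508.473.
The smallest integer n is 509.

509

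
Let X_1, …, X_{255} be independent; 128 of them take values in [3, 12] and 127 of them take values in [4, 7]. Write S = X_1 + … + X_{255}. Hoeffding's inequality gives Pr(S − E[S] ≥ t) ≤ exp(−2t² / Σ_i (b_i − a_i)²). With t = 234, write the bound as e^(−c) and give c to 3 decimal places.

9.514

Σ(b_i − a_i)² = 128·9² + 127·3² = 11511.
c = 2t² / 11511 = 2·234² / 11511 = 9.5137.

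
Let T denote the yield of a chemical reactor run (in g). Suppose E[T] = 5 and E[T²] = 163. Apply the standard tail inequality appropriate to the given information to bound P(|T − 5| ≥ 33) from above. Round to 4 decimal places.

0.1267

The first two moments determine the variance, so Chebyshev's inequality is the sharpest standard bound available.
Var(T) = E[T²] − (E[T])² = 163 − 25 = 138.
Chebyshev's inequality: P(|T − μ| ≥ t) ≤ Var(T)/t² = 138/1089 = 0.1267.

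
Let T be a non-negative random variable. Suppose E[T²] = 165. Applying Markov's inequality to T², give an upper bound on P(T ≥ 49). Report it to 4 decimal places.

0.0687

Since T ≥ 0, the event {T ≥ 49} is the same as {T² ≥ 2401}.
Markov's inequality applied to T² gives P(T² ≥ 2401) ≤ E[T²]/2401 = 165/2401 = 0.0687.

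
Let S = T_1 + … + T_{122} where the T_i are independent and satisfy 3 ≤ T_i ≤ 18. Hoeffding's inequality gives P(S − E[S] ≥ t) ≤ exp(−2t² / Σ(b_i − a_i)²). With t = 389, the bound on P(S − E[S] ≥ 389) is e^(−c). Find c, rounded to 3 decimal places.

11.025

Σ(b_i − a_i)² = 122·(15)² = 27450.
c = 2t²/27450 = 2·389²/27450 = 11.0252.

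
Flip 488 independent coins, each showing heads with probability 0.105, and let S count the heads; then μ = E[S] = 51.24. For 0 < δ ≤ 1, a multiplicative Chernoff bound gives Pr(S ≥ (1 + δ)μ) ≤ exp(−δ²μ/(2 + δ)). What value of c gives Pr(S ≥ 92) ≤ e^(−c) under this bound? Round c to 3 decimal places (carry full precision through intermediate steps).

11.599

Write 92 = (1 + δ)μ, so δ = 92/51.24 − 1 = 0.7954723…
Then the exponent is δ²μ/(2 + δ) = (92 − μ)² / (μ·(2 + δ)) = 11.598559.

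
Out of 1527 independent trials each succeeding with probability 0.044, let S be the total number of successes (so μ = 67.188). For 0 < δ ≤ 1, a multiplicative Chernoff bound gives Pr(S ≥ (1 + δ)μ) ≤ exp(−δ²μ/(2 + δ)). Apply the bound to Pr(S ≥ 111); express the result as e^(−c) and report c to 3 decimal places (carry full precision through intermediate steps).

10.772

Write 111 = (1 + δ)μ, so δ = 111/67.188 − 1 = 0.6520807…
Then the exponent is δ²μ/(2 + δ) = (111 − μ)² / (μ·(2 + δ)) = 10.772282.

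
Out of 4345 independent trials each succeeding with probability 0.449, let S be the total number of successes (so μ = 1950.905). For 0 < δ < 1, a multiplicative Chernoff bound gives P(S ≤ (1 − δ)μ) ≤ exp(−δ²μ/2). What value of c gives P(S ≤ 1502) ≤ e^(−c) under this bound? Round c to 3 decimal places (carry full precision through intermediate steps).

Write 1502 = (1 − δ)μ, so δ = 1 − 1502/1950.905 = 0.2301009…
Then the exponent is δ²μ/2 = (μ − 1502)²/(2μ) = 51.646723.

51.647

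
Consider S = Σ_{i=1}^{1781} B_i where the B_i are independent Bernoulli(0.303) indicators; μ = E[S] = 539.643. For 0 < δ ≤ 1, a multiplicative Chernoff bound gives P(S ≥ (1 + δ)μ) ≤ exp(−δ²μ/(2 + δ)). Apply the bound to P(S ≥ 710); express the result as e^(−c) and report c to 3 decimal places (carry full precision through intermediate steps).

Write 710 = (1 + δ)μ, so δ = 710/539.643 − 1 = 0.3156846…
Then the exponent is δ²μ/(2 + δ) = (710 − μ)² / (μ·(2 + δ)) = 23.223839.

23.224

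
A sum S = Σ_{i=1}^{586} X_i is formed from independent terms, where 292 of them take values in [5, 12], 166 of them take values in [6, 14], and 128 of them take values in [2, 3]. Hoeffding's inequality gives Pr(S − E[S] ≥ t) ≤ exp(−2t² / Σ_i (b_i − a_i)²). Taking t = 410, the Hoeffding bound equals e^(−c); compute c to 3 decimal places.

Σ(b_i − a_i)² = 292·7² + 166·8² + 128·1² = 25060.
c = 2t² / 25060 = 2·410² / 25060 = 13.4158.

13.416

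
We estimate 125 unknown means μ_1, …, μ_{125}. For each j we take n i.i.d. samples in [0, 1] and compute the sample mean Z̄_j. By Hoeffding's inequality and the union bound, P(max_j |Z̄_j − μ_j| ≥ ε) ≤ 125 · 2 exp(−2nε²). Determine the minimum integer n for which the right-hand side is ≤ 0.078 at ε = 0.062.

Need 2·125·exp(−2nε²) ≤ 0.078, i.e. exp(−2nε²) ≤ 0.078/250.
So 2nε² ≥ ln(250/0.078) = 8.072507.
Hence n ≥ 8.072507/(2·0.062²) = 1050.014.
The smallest integer n is 1051.

1051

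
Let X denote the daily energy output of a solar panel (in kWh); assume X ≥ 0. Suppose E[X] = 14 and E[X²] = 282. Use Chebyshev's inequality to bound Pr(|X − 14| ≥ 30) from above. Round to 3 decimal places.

0.096

Var(X) = E[X²] − (E[X])² = 282 − 196 = 86.
Chebyshev's inequality: Pr(|X − μ| ≥ t) ≤ Var(X)/t² = 86/900 = 0.0956.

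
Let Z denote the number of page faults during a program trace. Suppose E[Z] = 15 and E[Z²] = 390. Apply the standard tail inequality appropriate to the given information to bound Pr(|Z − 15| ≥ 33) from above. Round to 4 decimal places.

0.1515

The first two moments determine the variance, so Chebyshev's inequality is the sharpest standard bound available.
Var(Z) = E[Z²] − (E[Z])² = 390 − 225 = 165.
Chebyshev's inequality: Pr(|Z − μ| ≥ t) ≤ Var(Z)/t² = 165/1089 = 0.1515.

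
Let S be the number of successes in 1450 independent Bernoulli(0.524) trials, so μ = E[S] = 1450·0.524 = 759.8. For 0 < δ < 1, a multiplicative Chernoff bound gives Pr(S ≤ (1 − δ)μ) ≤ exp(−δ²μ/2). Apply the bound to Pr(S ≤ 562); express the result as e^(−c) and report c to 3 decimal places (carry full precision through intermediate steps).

Write 562 = (1 − δ)μ, so δ = 1 − 562/759.8 = 0.2603317…
Then the exponent is δ²μ/2 = (μ − 562)²/(2μ) = 25.746802.

25.747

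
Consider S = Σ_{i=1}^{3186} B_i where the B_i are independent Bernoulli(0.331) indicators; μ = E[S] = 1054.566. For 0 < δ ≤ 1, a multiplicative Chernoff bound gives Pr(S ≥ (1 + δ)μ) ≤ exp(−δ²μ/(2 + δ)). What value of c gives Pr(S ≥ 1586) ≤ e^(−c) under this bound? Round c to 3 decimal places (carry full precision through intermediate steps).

106.955

Write 1586 = (1 + δ)μ, so δ = 1586/1054.566 − 1 = 0.5039362…
Then the exponent is δ²μ/(2 + δ) = (1586 − μ)² / (μ·(2 + δ)) = 106.955136.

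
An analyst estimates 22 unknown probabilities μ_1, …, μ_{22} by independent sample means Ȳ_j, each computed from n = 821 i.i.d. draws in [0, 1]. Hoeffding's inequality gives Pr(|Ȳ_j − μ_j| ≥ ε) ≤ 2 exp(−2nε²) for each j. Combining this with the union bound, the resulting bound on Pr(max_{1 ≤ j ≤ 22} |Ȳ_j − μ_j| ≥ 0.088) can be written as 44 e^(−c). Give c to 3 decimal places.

12.716

Union bound over the 22 events: Pr(max_{1 ≤ j ≤ 22} |Ȳ_j − μ_j| ≥ 0.088) ≤ 22·2·exp(−2nε²) = 44 exp(−2·821·0.088²).
So c = 2·821·0.088² = 12.7156.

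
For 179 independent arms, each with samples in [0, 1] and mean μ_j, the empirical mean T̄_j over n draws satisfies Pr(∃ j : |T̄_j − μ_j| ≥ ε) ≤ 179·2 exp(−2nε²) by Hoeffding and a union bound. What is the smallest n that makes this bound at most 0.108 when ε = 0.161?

157

Need 2·179·exp(−2nε²) ≤ 0.108, i.e. exp(−2nε²) ≤ 0.108/358.
So 2nε² ≥ ln(358/0.108) = 8.106157.
Hence n ≥ 8.106157/(2·0.161²) = 156.363.
The smallest integer n is 157.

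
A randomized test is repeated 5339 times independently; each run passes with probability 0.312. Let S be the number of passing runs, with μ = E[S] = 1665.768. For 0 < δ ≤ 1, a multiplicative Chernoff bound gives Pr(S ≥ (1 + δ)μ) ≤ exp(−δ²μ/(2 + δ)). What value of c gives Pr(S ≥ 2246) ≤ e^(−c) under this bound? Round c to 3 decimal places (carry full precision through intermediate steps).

86.066

Write 2246 = (1 + δ)μ, so δ = 2246/1665.768 − 1 = 0.348327…
Then the exponent is δ²μ/(2 + δ) = (2246 − μ)² / (μ·(2 + δ)) = 86.065731.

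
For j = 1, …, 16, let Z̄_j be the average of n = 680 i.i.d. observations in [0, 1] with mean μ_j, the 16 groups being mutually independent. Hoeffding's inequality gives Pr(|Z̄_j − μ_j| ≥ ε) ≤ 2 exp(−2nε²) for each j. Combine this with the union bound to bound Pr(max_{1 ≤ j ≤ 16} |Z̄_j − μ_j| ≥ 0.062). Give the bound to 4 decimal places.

0.1717

Per-experiment Hoeffding bound: 2·exp(−2·680·0.062²) = 2·exp(−5.22784) = 0.01073.
Union bound over 16 events: 16·0.01073 = 0.17168.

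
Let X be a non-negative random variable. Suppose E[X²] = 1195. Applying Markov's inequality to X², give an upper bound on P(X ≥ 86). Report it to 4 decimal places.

Since X ≥ 0, the event {X ≥ 86} is the same as {X² ≥ 7396}.
Markov's inequality applied to X² gives P(X² ≥ 7396) ≤ E[X²]/7396 = 1195/7396 = 0.1616.

0.1616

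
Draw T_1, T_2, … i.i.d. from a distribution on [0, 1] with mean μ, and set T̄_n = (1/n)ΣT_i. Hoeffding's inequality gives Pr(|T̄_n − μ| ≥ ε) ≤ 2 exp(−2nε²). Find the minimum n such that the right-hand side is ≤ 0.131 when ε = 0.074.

Require 2·exp(−2nε²) ≤ 0.131, i.e. 2nε² ≥ ln(2/0.131) = 2.725705.
So n ≥ 2.725705 / (2·0.074²) = 248.877.
The smallest integer n is 249.

249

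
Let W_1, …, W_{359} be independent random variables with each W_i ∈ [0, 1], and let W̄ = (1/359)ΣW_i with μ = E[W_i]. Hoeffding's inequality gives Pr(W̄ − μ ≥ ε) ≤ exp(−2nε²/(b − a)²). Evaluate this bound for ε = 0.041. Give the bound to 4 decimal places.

0.2991

Exponent: 2nε²/(b − a)² = 2·359·0.041² / 1² = 1.20696.
Bound = exp(−1.20696) = 0.29911.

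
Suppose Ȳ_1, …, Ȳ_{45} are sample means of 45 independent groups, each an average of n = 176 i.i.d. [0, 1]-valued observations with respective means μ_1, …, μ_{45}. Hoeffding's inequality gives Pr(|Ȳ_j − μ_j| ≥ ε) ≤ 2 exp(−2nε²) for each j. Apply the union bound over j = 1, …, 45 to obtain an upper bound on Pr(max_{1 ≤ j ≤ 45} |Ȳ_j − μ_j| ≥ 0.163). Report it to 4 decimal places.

Per-experiment Hoeffding bound: 2·exp(−2·176·0.163²) = 2·exp(−9.35229) = 0.00017353.
Union bound over 45 events: 45·0.00017353 = 0.00781.

0.0078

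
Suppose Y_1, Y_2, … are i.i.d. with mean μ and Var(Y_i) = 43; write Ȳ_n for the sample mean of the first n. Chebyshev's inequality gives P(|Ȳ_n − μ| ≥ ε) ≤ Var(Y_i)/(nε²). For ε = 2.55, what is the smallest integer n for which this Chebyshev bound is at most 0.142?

Require 43/(n·2.55²) ≤ 0.142, i.e. n ≥ 43/(0.142·2.55²) = 46.569.
The smallest integer n is 47.

47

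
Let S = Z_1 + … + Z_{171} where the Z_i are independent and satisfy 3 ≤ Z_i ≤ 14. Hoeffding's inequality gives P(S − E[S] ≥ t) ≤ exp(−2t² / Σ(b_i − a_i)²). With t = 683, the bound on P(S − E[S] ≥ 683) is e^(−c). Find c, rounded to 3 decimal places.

Σ(b_i − a_i)² = 171·(11)² = 20691.
c = 2t²/20691 = 2·683²/20691 = 45.0910.

45.091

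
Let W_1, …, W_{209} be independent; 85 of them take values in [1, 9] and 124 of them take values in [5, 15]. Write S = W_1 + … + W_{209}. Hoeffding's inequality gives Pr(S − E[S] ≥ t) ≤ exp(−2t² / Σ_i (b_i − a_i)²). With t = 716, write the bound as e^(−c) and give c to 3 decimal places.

57.473

Σ(b_i − a_i)² = 85·8² + 124·10² = 17840.
c = 2t² / 17840 = 2·716² / 17840 = 57.4726.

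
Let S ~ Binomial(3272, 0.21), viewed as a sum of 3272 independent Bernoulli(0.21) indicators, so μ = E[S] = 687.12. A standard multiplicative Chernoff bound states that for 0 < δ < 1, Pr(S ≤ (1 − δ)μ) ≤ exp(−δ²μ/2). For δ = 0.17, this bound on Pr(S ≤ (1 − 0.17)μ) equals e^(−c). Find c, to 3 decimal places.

c = δ²μ/2 = 0.17²·687.12/2 = 9.9289.

9.929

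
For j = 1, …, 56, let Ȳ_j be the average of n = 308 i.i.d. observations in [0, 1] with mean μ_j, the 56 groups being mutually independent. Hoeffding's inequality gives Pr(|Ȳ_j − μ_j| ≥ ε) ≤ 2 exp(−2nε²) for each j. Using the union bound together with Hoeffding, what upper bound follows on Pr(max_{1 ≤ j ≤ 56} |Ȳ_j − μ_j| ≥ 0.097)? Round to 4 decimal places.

0.3405

Per-experiment Hoeffding bound: 2·exp(−2·308·0.097²) = 2·exp(−5.79594) = 0.0060797.
Union bound over 56 events: 56·0.0060797 = 0.34046.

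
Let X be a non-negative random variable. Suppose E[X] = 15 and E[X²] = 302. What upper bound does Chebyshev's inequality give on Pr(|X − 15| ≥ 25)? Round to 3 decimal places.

0.123

Var(X) = E[X²] − (E[X])² = 302 − 225 = 77.
Chebyshev's inequality: Pr(|X − μ| ≥ t) ≤ Var(X)/t² = 77/625 = 0.1232.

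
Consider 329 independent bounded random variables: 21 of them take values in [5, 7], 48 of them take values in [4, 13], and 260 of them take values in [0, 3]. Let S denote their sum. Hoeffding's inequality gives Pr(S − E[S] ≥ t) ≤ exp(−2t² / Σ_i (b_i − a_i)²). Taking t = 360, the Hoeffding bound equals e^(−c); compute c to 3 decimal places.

41.065

Σ(b_i − a_i)² = 21·2² + 48·9² + 260·3² = 6312.
c = 2t² / 6312 = 2·360² / 6312 = 41.0646.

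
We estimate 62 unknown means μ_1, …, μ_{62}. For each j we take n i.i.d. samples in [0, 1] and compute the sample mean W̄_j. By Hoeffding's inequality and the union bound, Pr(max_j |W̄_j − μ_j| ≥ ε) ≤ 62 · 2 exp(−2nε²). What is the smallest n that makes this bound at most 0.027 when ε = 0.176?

137

Need 2·62·exp(−2nε²) ≤ 0.027, i.e. exp(−2nε²) ≤ 0.027/124.
So 2nε² ≥ ln(124/0.027) = 8.432200.
Hence n ≥ 8.432200/(2·0.176²) = 136.109.
The smallest integer n is 137.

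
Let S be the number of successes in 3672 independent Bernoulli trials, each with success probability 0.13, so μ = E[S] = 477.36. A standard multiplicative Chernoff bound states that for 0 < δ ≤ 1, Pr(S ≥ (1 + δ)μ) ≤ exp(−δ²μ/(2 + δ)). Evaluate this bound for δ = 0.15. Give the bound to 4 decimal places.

0.0068

Exponent = δ²μ/(2 + δ) = 0.15²·477.36/2.15 = 4.9956.
Bound = exp(−4.9956) = 0.00677.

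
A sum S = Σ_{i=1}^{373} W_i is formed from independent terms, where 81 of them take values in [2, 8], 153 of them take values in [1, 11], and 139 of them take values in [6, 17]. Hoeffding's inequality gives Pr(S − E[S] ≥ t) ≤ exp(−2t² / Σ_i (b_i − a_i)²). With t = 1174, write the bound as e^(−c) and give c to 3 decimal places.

78.680

Σ(b_i − a_i)² = 81·6² + 153·10² + 139·11² = 35035.
c = 2t² / 35035 = 2·1174² / 35035 = 78.6799.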